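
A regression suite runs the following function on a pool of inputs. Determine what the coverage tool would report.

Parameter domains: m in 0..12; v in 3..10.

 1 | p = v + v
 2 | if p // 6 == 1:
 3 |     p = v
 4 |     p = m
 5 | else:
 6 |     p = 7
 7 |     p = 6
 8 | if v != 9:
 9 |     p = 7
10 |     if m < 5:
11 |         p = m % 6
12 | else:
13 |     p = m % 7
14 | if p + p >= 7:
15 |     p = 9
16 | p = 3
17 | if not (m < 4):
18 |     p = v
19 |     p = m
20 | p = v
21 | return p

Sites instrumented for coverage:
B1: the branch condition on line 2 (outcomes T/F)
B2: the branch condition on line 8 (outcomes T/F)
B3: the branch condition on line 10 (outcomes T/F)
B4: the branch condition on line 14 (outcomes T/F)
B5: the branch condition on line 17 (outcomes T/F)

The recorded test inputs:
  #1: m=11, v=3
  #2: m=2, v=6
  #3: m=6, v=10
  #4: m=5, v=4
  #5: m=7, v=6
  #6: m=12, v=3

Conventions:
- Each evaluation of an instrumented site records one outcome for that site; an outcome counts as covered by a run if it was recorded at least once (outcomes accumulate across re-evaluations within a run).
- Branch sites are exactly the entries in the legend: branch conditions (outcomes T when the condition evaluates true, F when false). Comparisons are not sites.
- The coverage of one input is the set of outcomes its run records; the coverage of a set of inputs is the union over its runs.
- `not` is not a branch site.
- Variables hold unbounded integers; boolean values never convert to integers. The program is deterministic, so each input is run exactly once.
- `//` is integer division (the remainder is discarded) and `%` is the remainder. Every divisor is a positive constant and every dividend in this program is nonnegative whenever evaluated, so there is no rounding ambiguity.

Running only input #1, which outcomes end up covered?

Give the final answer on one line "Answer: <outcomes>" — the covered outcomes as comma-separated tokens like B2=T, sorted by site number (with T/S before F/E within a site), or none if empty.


Event log for input #1 (m=11, v=3):
  B1->T, B2->T, B3->F, B4->T, B5->T
collecting distinct outcomes: B1=T, B2=T, B3=F, B4=T, B5=T
Answer: B1=T, B2=T, B3=F, B4=T, B5=T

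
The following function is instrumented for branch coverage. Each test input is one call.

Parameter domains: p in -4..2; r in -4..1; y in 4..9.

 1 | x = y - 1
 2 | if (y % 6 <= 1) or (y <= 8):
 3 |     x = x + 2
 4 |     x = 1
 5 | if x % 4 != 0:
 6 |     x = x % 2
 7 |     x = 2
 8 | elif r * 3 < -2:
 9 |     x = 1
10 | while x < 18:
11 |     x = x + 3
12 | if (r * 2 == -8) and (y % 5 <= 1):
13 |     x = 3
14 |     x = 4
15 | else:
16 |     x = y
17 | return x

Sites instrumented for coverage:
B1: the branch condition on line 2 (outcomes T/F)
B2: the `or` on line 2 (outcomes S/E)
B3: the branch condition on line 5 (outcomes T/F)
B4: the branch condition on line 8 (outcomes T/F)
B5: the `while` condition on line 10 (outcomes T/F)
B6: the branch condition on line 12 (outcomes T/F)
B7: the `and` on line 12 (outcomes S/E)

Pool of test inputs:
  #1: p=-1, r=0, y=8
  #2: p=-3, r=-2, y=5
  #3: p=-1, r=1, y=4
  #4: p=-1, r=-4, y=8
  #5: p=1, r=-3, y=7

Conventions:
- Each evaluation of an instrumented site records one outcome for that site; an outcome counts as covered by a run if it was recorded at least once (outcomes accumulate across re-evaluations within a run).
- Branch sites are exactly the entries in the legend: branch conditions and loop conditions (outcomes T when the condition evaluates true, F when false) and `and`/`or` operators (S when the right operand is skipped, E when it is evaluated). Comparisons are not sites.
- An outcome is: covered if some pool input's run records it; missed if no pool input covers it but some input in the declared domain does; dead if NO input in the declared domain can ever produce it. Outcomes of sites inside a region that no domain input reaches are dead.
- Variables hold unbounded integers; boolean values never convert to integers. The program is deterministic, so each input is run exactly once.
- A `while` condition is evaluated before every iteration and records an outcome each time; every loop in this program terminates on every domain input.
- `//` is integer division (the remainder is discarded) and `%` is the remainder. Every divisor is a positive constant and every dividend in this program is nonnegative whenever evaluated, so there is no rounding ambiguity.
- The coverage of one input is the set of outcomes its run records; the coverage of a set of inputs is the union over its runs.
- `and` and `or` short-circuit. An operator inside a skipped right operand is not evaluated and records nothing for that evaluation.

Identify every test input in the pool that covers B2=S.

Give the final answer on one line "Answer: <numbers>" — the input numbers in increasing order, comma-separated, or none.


input #1 (p=-1, r=0, y=8): never hits B2=S
input #2 (p=-3, r=-2, y=5): never hits B2=S
input #3 (p=-1, r=1, y=4): never hits B2=S
input #4 (p=-1, r=-4, y=8): never hits B2=S
input #5 (p=1, r=-3, y=7): hits B2=S
Answer: 5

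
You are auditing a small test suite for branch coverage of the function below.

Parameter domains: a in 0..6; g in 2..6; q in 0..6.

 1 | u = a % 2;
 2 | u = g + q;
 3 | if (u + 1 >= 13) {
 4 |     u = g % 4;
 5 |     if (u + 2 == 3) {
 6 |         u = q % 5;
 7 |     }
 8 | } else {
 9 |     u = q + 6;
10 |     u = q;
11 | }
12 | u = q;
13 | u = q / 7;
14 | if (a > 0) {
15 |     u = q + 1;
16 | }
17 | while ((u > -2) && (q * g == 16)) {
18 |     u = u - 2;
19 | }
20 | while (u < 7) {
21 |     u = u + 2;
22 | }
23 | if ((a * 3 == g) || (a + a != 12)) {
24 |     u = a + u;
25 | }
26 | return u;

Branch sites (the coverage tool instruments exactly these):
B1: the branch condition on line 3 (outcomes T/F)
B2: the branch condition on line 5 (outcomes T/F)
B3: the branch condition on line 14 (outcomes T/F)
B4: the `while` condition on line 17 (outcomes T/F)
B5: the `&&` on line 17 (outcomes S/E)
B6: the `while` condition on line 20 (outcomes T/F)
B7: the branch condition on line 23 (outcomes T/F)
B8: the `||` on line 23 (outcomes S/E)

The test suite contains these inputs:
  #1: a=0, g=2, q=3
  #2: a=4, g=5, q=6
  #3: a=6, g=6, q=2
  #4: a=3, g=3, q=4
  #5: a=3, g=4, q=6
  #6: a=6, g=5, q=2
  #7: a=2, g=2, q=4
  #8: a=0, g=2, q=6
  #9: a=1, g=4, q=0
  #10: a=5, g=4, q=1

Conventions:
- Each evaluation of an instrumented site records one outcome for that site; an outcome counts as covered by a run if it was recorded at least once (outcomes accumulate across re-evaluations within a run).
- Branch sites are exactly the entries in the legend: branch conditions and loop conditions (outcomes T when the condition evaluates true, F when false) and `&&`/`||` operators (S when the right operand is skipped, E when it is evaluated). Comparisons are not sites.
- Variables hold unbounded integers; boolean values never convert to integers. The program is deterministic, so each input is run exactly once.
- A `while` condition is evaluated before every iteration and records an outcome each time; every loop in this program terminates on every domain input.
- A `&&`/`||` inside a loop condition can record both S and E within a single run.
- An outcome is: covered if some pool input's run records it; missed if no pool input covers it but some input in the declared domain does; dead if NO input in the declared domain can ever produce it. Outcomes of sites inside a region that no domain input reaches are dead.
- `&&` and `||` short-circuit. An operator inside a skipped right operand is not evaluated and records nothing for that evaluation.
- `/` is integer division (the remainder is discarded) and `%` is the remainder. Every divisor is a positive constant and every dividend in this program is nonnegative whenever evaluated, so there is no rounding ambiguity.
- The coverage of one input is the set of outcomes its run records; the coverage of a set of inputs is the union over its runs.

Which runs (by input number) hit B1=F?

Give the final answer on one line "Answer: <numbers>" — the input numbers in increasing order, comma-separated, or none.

input #1 (a=0, g=2, q=3): hits B1=F
input #2 (a=4, g=5, q=6): hits B1=F
input #3 (a=6, g=6, q=2): hits B1=F
input #4 (a=3, g=3, q=4): hits B1=F
input #5 (a=3, g=4, q=6): hits B1=F
input #6 (a=6, g=5, q=2): hits B1=F
input #7 (a=2, g=2, q=4): hits B1=F
input #8 (a=0, g=2, q=6): hits B1=F
input #9 (a=1, g=4, q=0): hits B1=F
input #10 (a=5, g=4, q=1): hits B1=F

Answer: 1, 2, 3, 4, 5, 6, 7, 8, 9, 10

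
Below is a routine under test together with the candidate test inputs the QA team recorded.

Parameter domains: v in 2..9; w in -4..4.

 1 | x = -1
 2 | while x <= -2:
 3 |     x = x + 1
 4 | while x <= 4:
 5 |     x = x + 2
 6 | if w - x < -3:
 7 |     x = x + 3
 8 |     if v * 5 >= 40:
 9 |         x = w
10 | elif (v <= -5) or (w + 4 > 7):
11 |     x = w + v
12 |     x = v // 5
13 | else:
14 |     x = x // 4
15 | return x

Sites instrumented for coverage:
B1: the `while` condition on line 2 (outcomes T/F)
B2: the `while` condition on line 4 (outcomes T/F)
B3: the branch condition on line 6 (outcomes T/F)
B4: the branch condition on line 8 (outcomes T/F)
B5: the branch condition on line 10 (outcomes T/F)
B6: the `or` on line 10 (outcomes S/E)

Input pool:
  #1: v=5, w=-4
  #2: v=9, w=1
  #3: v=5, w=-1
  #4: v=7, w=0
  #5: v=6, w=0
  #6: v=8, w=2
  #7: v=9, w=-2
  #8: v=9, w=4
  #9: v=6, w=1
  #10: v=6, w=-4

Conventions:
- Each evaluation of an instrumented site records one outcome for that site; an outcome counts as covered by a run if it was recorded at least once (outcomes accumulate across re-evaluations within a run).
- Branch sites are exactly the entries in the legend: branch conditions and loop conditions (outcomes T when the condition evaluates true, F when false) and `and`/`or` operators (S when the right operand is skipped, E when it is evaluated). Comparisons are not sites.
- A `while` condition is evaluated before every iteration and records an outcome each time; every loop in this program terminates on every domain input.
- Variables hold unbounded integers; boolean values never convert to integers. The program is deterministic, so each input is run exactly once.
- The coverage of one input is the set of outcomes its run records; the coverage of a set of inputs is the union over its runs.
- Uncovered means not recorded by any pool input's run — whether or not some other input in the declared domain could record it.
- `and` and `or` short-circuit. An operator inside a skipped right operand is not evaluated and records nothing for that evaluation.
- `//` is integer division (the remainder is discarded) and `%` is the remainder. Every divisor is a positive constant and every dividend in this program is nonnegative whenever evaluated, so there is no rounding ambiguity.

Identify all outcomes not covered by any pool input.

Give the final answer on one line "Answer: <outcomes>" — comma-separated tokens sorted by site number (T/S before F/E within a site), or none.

input #1 (v=5, w=-4): covers B1=F, B2=T, B2=F, B3=T, B4=F
input #2 (v=9, w=1): covers B1=F, B2=T, B2=F, B3=T, B4=T
input #3 (v=5, w=-1): covers B1=F, B2=T, B2=F, B3=T, B4=F
input #4 (v=7, w=0): covers B1=F, B2=T, B2=F, B3=T, B4=F
input #5 (v=6, w=0): covers B1=F, B2=T, B2=F, B3=T, B4=F
input #6 (v=8, w=2): covers B1=F, B2=T, B2=F, B3=F, B5=F, B6=E
input #7 (v=9, w=-2): covers B1=F, B2=T, B2=F, B3=T, B4=T
input #8 (v=9, w=4): covers B1=F, B2=T, B2=F, B3=F, B5=T, B6=E
input #9 (v=6, w=1): covers B1=F, B2=T, B2=F, B3=T, B4=F
input #10 (v=6, w=-4): covers B1=F, B2=T, B2=F, B3=T, B4=F
union over the pool: B1=F, B2=T, B2=F, B3=T, B3=F, B4=T, B4=F, B5=T, B5=F, B6=E
uncovered (2 of 12): B1=T, B6=S

Answer: B1=T, B6=S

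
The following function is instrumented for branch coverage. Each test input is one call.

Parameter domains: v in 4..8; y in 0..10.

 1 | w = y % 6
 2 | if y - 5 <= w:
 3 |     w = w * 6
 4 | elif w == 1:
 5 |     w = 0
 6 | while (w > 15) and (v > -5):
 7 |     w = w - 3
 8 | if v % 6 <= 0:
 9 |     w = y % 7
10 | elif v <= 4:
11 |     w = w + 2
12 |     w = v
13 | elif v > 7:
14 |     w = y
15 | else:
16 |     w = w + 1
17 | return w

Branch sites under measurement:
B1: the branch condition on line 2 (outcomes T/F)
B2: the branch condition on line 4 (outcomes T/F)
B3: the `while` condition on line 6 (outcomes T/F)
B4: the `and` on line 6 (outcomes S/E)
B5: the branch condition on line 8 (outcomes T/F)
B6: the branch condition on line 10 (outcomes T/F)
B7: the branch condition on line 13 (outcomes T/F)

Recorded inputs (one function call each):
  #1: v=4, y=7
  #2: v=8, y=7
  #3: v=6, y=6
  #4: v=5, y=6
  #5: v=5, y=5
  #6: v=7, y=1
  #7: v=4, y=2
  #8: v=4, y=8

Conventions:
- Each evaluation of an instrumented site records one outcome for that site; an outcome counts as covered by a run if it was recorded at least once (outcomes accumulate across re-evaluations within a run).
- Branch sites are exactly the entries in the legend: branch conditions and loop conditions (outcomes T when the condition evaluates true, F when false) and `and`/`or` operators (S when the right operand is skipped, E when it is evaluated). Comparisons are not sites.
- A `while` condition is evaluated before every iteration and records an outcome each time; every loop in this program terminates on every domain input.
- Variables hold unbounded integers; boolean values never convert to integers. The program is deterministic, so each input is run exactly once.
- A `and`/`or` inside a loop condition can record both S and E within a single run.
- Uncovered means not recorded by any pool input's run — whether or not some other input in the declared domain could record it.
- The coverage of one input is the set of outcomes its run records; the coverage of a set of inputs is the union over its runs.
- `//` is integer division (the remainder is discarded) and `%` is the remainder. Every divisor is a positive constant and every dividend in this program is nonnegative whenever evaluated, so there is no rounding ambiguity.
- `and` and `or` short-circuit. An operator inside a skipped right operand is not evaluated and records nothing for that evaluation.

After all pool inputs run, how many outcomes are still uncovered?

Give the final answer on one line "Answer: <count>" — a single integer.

#1 (v=4, y=7) -> B1->F, B2->T, B4->S, B3->F, B5->F, B6->T; covered: B1=F, B2=T, B3=F, B4=S, B5=F, B6=T
#2 (v=8, y=7) -> B1->F, B2->T, B4->S, B3->F, B5->F, B6->F, B7->T; covered: B1=F, B2=T, B3=F, B4=S, B5=F, B6=F, B7=T
#3 (v=6, y=6) -> B1->F, B2->F, B4->S, B3->F, B5->T; covered: B1=F, B2=F, B3=F, B4=S, B5=T
#4 (v=5, y=6) -> B1->F, B2->F, B4->S, B3->F, B5->F, B6->F, B7->F; covered: B1=F, B2=F, B3=F, B4=S, B5=F, B6=F, B7=F
#5 (v=5, y=5) -> B1->T, B4->E, B3->T, B4->E, B3->T, B4->E, B3->T, B4->E, B3->T, B4->E, B3->T, B4->S, B3->F, B5->F, ...; covered: B1=T, B3=T, B3=F, B4=S, B4=E, B5=F, B6=F, B7=F
#6 (v=7, y=1) -> B1->T, B4->S, B3->F, B5->F, B6->F, B7->F; covered: B1=T, B3=F, B4=S, B5=F, B6=F, B7=F
#7 (v=4, y=2) -> B1->T, B4->S, B3->F, B5->F, B6->T; covered: B1=T, B3=F, B4=S, B5=F, B6=T
#8 (v=4, y=8) -> B1->F, B2->F, B4->S, B3->F, B5->F, B6->T; covered: B1=F, B2=F, B3=F, B4=S, B5=F, B6=T
union over the pool: B1=T, B1=F, B2=T, B2=F, B3=T, B3=F, B4=S, B4=E, B5=T, B5=F, B6=T, B6=F, B7=T, B7=F
uncovered (0 of 14): none

Answer: 0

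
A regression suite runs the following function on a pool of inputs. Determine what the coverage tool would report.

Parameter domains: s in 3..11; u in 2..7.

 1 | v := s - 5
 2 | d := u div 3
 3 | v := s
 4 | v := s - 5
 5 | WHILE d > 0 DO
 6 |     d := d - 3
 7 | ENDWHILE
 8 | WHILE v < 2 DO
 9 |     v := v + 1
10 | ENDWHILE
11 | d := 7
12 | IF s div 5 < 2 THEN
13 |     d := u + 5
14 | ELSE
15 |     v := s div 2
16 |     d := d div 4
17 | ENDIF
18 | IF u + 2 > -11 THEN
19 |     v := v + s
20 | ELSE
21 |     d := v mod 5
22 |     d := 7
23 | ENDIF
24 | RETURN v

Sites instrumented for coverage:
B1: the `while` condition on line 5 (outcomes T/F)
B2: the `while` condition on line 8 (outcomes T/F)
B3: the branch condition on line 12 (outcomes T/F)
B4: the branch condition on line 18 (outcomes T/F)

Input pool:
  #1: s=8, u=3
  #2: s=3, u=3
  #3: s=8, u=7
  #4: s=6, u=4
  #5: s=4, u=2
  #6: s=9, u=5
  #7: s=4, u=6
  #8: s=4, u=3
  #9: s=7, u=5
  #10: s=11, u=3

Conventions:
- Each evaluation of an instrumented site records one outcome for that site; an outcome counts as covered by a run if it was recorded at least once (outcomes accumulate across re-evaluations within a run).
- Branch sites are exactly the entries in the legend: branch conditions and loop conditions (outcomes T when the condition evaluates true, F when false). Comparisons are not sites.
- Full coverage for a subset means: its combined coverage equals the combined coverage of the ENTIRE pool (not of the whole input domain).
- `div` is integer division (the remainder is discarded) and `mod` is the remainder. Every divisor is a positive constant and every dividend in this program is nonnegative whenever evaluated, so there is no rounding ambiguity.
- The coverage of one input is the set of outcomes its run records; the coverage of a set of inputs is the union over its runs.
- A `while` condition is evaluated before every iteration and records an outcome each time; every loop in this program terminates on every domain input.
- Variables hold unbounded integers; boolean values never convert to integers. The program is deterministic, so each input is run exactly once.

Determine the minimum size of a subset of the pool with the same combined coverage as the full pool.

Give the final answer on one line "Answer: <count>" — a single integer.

input #1, s=8, u=3: events B1->T, B1->F, B2->F, B3->T, B4->T; outcomes B1=T, B1=F, B2=F, B3=T, B4=T
input #2, s=3, u=3: events B1->T, B1->F, B2->T, B2->T, B2->T, B2->T, B2->F, B3->T, B4->T; outcomes B1=T, B1=F, B2=T, B2=F, B3=T, B4=T
input #3, s=8, u=7: events B1->T, B1->F, B2->F, B3->T, B4->T; outcomes B1=T, B1=F, B2=F, B3=T, B4=T
input #4, s=6, u=4: events B1->T, B1->F, B2->T, B2->F, B3->T, B4->T; outcomes B1=T, B1=F, B2=T, B2=F, B3=T, B4=T
input #5, s=4, u=2: events B1->F, B2->T, B2->T, B2->T, B2->F, B3->T, B4->T; outcomes B1=F, B2=T, B2=F, B3=T, B4=T
input #6, s=9, u=5: events B1->T, B1->F, B2->F, B3->T, B4->T; outcomes B1=T, B1=F, B2=F, B3=T, B4=T
input #7, s=4, u=6: events B1->T, B1->F, B2->T, B2->T, B2->T, B2->F, B3->T, B4->T; outcomes B1=T, B1=F, B2=T, B2=F, B3=T, B4=T
input #8, s=4, u=3: events B1->T, B1->F, B2->T, B2->T, B2->T, B2->F, B3->T, B4->T; outcomes B1=T, B1=F, B2=T, B2=F, B3=T, B4=T
input #9, s=7, u=5: events B1->T, B1->F, B2->F, B3->T, B4->T; outcomes B1=T, B1=F, B2=F, B3=T, B4=T
input #10, s=11, u=3: events B1->T, B1->F, B2->F, B3->F, B4->T; outcomes B1=T, B1=F, B2=F, B3=F, B4=T
pool-wide coverage (7 outcomes): B1=T, B1=F, B2=T, B2=F, B3=T, B3=F, B4=T
size 1 is not enough: best union over all size-1 subsets is 6/7
size 2: inputs {2, 10} cover all 7 outcomes, and no lexicographically smaller subset of this size does

Answer: 2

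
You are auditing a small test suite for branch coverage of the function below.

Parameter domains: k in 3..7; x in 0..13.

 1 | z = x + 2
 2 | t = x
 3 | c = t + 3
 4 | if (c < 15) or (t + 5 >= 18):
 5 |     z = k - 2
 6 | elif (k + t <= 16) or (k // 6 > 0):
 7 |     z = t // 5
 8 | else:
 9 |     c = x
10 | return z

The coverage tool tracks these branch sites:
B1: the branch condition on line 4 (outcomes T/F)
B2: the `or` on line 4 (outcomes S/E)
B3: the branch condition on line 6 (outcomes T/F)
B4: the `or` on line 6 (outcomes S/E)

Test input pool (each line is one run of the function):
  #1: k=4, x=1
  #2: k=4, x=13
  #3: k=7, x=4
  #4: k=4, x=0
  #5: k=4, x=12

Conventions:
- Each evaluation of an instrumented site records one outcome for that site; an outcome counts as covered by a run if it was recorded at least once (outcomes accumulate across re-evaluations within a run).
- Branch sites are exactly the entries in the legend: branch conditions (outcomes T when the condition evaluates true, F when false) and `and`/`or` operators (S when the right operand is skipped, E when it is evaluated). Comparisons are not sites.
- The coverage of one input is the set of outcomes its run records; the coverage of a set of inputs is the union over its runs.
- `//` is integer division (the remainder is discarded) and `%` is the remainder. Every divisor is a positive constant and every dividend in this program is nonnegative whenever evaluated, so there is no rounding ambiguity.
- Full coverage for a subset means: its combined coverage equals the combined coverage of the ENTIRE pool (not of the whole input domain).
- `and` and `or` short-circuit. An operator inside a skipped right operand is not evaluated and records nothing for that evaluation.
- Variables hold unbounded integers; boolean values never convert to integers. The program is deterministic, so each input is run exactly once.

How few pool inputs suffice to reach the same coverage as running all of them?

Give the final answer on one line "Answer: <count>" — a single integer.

input #1, k=4, x=1: outcomes B1=T, B2=S
input #2, k=4, x=13: outcomes B1=T, B2=E
input #3, k=7, x=4: outcomes B1=T, B2=S
input #4, k=4, x=0: outcomes B1=T, B2=S
input #5, k=4, x=12: outcomes B1=F, B2=E, B3=T, B4=S
the full pool covers 6 outcomes: B1=T, B1=F, B2=S, B2=E, B3=T, B4=S
no size-1 subset reaches all 6 outcomes (best union: 4/6)
size 2: inputs {1, 5} cover all 6 outcomes, and no lexicographically smaller subset of this size does

Answer: 2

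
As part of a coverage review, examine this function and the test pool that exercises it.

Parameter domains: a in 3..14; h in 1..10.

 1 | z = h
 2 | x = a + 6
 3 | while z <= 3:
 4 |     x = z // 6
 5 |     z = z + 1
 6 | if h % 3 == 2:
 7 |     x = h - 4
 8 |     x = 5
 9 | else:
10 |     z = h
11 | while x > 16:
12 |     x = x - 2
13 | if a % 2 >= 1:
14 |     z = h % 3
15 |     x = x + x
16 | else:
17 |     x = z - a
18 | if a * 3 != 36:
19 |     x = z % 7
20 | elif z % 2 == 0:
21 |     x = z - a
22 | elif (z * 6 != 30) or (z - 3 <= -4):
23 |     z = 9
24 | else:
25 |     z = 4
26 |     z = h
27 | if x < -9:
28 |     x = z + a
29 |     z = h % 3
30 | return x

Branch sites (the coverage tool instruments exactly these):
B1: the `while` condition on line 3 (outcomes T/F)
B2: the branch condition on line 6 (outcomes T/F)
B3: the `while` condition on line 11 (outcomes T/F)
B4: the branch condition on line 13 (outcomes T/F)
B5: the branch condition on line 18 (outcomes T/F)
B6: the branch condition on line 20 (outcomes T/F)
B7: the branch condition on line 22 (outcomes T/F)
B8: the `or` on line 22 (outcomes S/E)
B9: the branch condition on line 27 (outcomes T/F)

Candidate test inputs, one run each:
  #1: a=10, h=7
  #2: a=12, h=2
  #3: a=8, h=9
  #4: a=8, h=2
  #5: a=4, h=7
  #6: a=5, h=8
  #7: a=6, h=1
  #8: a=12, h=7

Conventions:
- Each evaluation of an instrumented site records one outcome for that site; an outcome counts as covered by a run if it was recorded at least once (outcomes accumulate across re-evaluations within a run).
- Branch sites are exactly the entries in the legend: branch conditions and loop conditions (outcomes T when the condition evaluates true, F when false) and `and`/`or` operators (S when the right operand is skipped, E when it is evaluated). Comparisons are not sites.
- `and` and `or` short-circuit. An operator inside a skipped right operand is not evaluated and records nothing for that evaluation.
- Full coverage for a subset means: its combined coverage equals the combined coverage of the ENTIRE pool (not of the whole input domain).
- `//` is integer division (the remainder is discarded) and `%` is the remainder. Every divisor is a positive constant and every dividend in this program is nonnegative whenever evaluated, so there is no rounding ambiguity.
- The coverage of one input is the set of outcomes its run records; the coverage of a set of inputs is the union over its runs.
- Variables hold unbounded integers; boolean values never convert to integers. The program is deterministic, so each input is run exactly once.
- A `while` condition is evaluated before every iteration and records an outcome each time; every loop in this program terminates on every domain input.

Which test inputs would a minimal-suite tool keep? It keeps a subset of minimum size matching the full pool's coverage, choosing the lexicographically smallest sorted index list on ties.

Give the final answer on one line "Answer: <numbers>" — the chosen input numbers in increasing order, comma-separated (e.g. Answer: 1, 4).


test 1 (a=10, h=7) fires B1->F, B2->F, B3->F, B4->F, B5->T, B9->F; hits B1=F, B2=F, B3=F, B4=F, B5=T, B9=F
test 2 (a=12, h=2) fires B1->T, B1->T, B1->F, B2->T, B3->F, B4->F, B5->F, B6->T, B9->F; hits B1=T, B1=F, B2=T, B3=F, B4=F, B5=F, B6=T, B9=F
test 3 (a=8, h=9) fires B1->F, B2->F, B3->F, B4->F, B5->T, B9->F; hits B1=F, B2=F, B3=F, B4=F, B5=T, B9=F
test 4 (a=8, h=2) fires B1->T, B1->T, B1->F, B2->T, B3->F, B4->F, B5->T, B9->F; hits B1=T, B1=F, B2=T, B3=F, B4=F, B5=T, B9=F
test 5 (a=4, h=7) fires B1->F, B2->F, B3->F, B4->F, B5->T, B9->F; hits B1=F, B2=F, B3=F, B4=F, B5=T, B9=F
test 6 (a=5, h=8) fires B1->F, B2->T, B3->F, B4->T, B5->T, B9->F; hits B1=F, B2=T, B3=F, B4=T, B5=T, B9=F
test 7 (a=6, h=1) fires B1->T, B1->T, B1->T, B1->F, B2->F, B3->F, B4->F, B5->T, B9->F; hits B1=T, B1=F, B2=F, B3=F, B4=F, B5=T, B9=F
test 8 (a=12, h=7) fires B1->F, B2->F, B3->T, B3->F, B4->F, B5->F, B6->F, B8->S, B7->T, B9->F; hits B1=F, B2=F, B3=T, B3=F, B4=F, B5=F, B6=F, B7=T, B8=S, B9=F
union over all inputs: B1=T, B1=F, B2=T, B2=F, B3=T, B3=F, B4=T, B4=F, B5=T, B5=F, B6=T, B6=F, B7=T, B8=S, B9=F (15 outcomes)
size 1 is not enough: best union over all size-1 subsets is 10/15
size 2 is not enough: best union over all size-2 subsets is 13/15
size 3: inputs {2, 6, 8} cover all 15 outcomes, and no lexicographically smaller subset of this size does
Answer: 2, 6, 8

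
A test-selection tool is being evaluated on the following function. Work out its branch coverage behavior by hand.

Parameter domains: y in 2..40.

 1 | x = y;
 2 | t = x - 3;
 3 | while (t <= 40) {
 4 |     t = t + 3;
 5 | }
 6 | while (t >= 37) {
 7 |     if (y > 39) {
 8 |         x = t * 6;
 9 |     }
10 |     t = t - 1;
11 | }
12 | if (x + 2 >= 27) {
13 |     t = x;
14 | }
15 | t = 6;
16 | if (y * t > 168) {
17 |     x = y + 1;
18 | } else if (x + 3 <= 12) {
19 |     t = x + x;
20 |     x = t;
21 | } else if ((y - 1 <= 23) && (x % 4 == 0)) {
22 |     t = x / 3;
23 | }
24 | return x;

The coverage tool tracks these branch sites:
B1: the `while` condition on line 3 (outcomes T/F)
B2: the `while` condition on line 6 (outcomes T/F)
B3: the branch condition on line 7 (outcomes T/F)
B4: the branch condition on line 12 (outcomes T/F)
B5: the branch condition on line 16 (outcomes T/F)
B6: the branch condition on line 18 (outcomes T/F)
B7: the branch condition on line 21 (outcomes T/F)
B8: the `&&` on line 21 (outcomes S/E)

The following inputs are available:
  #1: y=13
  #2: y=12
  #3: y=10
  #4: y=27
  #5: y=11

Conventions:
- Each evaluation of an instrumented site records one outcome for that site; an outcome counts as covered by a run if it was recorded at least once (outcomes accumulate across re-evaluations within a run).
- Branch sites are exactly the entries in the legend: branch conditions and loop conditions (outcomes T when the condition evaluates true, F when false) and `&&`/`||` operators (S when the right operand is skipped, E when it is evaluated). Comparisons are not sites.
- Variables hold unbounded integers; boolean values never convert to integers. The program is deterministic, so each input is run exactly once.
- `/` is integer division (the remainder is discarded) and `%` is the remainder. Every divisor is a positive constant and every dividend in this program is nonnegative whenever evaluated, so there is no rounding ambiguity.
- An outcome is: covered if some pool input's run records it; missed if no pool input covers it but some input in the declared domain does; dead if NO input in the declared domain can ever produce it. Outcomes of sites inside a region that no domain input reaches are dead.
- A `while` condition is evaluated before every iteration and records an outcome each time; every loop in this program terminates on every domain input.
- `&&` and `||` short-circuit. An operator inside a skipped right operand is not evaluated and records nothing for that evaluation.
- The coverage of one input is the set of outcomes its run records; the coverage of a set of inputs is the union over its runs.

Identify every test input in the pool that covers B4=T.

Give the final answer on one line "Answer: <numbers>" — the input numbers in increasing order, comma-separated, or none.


input #1 (y=13): never hits B4=T
input #2 (y=12): never hits B4=T
input #3 (y=10): never hits B4=T
input #4 (y=27): hits B4=T
input #5 (y=11): never hits B4=T
Answer: 4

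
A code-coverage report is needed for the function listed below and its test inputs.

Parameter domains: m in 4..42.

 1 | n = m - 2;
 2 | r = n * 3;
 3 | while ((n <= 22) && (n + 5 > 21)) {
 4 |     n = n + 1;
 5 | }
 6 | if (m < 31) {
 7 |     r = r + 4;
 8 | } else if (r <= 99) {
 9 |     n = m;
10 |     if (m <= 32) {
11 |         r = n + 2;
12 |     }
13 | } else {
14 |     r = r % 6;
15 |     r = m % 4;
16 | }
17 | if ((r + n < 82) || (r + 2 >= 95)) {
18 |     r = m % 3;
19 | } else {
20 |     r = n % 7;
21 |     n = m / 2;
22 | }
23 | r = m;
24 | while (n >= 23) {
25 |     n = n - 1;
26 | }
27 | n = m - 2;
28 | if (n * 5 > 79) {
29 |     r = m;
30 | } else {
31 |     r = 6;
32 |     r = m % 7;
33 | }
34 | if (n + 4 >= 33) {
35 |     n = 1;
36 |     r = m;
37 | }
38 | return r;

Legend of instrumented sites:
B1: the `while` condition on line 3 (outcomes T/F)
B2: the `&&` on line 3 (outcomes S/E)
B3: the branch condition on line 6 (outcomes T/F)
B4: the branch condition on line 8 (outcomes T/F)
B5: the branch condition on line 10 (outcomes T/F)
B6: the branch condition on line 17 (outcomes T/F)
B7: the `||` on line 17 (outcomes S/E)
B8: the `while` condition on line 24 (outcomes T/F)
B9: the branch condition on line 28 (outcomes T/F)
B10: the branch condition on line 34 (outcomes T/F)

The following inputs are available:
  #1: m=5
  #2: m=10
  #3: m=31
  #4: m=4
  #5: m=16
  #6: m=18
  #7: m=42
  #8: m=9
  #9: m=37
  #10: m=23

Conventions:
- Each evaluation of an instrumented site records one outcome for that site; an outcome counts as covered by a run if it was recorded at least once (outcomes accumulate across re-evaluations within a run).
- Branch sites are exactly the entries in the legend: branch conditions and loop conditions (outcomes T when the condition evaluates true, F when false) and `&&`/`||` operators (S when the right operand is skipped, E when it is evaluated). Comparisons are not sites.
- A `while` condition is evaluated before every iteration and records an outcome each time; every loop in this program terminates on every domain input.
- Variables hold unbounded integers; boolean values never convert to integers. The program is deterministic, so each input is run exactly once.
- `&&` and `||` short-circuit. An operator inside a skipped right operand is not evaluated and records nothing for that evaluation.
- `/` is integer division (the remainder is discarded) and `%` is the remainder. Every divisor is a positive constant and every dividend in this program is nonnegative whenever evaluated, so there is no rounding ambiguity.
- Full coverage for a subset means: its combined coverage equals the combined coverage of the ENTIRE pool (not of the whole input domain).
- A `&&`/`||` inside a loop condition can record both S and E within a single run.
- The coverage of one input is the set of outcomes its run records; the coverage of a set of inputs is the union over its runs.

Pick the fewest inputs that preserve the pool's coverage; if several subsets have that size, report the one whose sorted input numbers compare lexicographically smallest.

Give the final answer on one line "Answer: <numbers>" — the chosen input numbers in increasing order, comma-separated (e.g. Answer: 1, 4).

run #1 (m=5) runs B2->E, B1->F, B3->T, B7->S, B6->T, B8->F, B9->F, B10->F; records B1=F, B2=E, B3=T, B6=T, B7=S, B8=F, B9=F, B10=F
run #2 (m=10) runs B2->E, B1->F, B3->T, B7->S, B6->T, B8->F, B9->F, B10->F; records B1=F, B2=E, B3=T, B6=T, B7=S, B8=F, B9=F, B10=F
run #3 (m=31) runs B2->S, B1->F, B3->F, B4->T, B5->T, B7->S, B6->T, B8->T, B8->T, B8->T, B8->T, B8->T, B8->T, B8->T, ...; records B1=F, B2=S, B3=F, B4=T, B5=T, B6=T, B7=S, B8=T, B8=F, B9=T, B10=T
run #4 (m=4) runs B2->E, B1->F, B3->T, B7->S, B6->T, B8->F, B9->F, B10->F; records B1=F, B2=E, B3=T, B6=T, B7=S, B8=F, B9=F, B10=F
run #5 (m=16) runs B2->E, B1->F, B3->T, B7->S, B6->T, B8->F, B9->F, B10->F; records B1=F, B2=E, B3=T, B6=T, B7=S, B8=F, B9=F, B10=F
run #6 (m=18) runs B2->E, B1->F, B3->T, B7->S, B6->T, B8->F, B9->T, B10->F; records B1=F, B2=E, B3=T, B6=T, B7=S, B8=F, B9=T, B10=F
run #7 (m=42) runs B2->S, B1->F, B3->F, B4->F, B7->S, B6->T, B8->T, B8->T, B8->T, B8->T, B8->T, B8->T, B8->T, B8->T, ...; records B1=F, B2=S, B3=F, B4=F, B6=T, B7=S, B8=T, B8=F, B9=T, B10=T
run #8 (m=9) runs B2->E, B1->F, B3->T, B7->S, B6->T, B8->F, B9->F, B10->F; records B1=F, B2=E, B3=T, B6=T, B7=S, B8=F, B9=F, B10=F
run #9 (m=37) runs B2->S, B1->F, B3->F, B4->F, B7->S, B6->T, B8->T, B8->T, B8->T, B8->T, B8->T, B8->T, B8->T, B8->T, ...; records B1=F, B2=S, B3=F, B4=F, B6=T, B7=S, B8=T, B8=F, B9=T, B10=T
run #10 (m=23) runs B2->E, B1->T, B2->E, B1->T, B2->S, B1->F, B3->T, B7->E, B6->F, B8->F, B9->T, B10->F; records B1=T, B1=F, B2=S, B2=E, B3=T, B6=F, B7=E, B8=F, B9=T, B10=F
together the pool reaches 19 outcomes: B1=T, B1=F, B2=S, B2=E, B3=T, B3=F, B4=T, B4=F, B5=T, B6=T, B6=F, B7=S, B7=E, B8=T, B8=F, B9=T, B9=F, B10=T, B10=F
checked all size-1 subsets: none covers 19 outcomes (max 11/19)
checked all size-2 subsets: none covers 19 outcomes (max 17/19)
checked all size-3 subsets: none covers 19 outcomes (max 18/19)
inputs {1, 3, 7, 10} (size 4) cover everything; no size-4 subset with a lexicographically smaller index list covers all 19

Answer: 1, 3, 7, 10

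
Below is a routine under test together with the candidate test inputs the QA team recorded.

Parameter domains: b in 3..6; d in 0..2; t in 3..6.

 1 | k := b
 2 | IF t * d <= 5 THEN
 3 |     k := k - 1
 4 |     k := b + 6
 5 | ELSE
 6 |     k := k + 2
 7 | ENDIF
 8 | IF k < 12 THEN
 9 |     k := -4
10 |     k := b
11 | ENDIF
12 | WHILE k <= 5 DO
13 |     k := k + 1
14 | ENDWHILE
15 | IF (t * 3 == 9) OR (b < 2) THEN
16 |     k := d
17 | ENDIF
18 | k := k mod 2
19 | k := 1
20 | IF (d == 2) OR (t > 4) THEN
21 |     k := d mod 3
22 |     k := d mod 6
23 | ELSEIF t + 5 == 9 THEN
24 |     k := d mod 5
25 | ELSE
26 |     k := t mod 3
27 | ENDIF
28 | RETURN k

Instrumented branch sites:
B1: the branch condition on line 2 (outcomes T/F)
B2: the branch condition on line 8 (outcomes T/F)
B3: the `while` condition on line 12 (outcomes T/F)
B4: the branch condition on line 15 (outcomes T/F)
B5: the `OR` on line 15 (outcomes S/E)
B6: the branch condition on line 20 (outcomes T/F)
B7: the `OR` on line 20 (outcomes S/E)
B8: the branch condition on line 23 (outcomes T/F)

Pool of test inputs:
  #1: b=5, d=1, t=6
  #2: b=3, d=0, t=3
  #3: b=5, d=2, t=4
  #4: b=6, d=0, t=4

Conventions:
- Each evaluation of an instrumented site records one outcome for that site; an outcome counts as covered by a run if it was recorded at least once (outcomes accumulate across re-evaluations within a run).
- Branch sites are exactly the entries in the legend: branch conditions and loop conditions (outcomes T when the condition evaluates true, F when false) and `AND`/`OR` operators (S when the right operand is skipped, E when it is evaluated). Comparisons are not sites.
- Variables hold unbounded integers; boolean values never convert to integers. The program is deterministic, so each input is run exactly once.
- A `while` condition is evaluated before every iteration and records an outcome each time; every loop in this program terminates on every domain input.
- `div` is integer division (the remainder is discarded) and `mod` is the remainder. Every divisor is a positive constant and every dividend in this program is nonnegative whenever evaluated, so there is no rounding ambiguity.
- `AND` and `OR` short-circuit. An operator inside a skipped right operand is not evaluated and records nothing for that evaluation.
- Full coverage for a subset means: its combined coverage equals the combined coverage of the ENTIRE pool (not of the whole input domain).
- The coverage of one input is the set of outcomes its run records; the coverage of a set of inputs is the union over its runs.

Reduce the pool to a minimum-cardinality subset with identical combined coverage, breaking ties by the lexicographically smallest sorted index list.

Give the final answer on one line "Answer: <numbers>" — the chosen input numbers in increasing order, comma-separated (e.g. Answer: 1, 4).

#1 (b=5, d=1, t=6) -> B1->F, B2->T, B3->T, B3->F, B5->E, B4->F, B7->E, B6->T; covered: B1=F, B2=T, B3=T, B3=F, B4=F, B5=E, B6=T, B7=E
#2 (b=3, d=0, t=3) -> B1->T, B2->T, B3->T, B3->T, B3->T, B3->F, B5->S, B4->T, B7->E, B6->F, B8->F; covered: B1=T, B2=T, B3=T, B3=F, B4=T, B5=S, B6=F, B7=E, B8=F
#3 (b=5, d=2, t=4) -> B1->F, B2->T, B3->T, B3->F, B5->E, B4->F, B7->S, B6->T; covered: B1=F, B2=T, B3=T, B3=F, B4=F, B5=E, B6=T, B7=S
#4 (b=6, d=0, t=4) -> B1->T, B2->F, B3->F, B5->E, B4->F, B7->E, B6->F, B8->T; covered: B1=T, B2=F, B3=F, B4=F, B5=E, B6=F, B7=E, B8=T
the full pool covers 16 outcomes: B1=T, B1=F, B2=T, B2=F, B3=T, B3=F, B4=T, B4=F, B5=S, B5=E, B6=T, B6=F, B7=S, B7=E, B8=T, B8=F
every size-1 subset falls short of the 16 outcomes (best: 9/16)
every size-2 subset falls short of the 16 outcomes (best: 14/16)
at size 3, {2, 3, 4} reaches all 16 outcomes; every lexicographically earlier size-3 subset fails

Answer: 2, 3, 4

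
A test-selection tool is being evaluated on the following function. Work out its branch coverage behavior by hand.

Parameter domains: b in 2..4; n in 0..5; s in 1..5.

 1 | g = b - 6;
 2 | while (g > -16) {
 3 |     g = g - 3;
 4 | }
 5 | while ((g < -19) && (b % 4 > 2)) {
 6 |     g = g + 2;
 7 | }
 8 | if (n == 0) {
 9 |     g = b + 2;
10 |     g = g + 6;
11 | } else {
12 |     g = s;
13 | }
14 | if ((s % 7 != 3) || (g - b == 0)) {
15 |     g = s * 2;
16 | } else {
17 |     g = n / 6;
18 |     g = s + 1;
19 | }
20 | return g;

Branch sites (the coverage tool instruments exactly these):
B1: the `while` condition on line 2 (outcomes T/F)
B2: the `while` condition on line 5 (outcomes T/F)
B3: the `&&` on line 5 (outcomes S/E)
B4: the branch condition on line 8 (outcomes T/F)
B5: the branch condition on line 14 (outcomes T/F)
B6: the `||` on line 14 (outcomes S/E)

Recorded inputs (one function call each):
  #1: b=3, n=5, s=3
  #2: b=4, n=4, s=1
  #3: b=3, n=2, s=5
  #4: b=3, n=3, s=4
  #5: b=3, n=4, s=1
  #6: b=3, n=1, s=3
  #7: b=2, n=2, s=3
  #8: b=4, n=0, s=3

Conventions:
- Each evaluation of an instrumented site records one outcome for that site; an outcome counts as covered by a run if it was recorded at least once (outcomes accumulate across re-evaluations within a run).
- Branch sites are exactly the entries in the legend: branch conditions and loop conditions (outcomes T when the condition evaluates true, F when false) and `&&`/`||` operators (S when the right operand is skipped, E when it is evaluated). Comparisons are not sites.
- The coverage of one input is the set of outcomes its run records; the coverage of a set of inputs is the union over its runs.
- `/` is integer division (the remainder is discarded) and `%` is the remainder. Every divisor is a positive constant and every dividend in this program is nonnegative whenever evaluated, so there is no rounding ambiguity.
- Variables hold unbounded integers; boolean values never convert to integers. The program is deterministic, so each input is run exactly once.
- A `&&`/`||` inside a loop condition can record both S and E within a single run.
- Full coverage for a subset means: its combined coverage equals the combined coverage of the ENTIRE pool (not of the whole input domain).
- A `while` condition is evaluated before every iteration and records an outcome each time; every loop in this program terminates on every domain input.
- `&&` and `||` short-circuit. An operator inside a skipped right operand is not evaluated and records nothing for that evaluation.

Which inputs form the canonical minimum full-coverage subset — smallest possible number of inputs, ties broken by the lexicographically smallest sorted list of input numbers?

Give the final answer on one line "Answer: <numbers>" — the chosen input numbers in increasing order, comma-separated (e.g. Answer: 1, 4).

test 1 (b=3, n=5, s=3) fires B1->T, B1->T, B1->T, B1->T, B1->T, B1->F, B3->S, B2->F, B4->F, B6->E, B5->T; hits B1=T, B1=F, B2=F, B3=S, B4=F, B5=T, B6=E
test 2 (b=4, n=4, s=1) fires B1->T, B1->T, B1->T, B1->T, B1->T, B1->F, B3->S, B2->F, B4->F, B6->S, B5->T; hits B1=T, B1=F, B2=F, B3=S, B4=F, B5=T, B6=S
test 3 (b=3, n=2, s=5) fires B1->T, B1->T, B1->T, B1->T, B1->T, B1->F, B3->S, B2->F, B4->F, B6->S, B5->T; hits B1=T, B1=F, B2=F, B3=S, B4=F, B5=T, B6=S
test 4 (b=3, n=3, s=4) fires B1->T, B1->T, B1->T, B1->T, B1->T, B1->F, B3->S, B2->F, B4->F, B6->S, B5->T; hits B1=T, B1=F, B2=F, B3=S, B4=F, B5=T, B6=S
test 5 (b=3, n=4, s=1) fires B1->T, B1->T, B1->T, B1->T, B1->T, B1->F, B3->S, B2->F, B4->F, B6->S, B5->T; hits B1=T, B1=F, B2=F, B3=S, B4=F, B5=T, B6=S
test 6 (b=3, n=1, s=3) fires B1->T, B1->T, B1->T, B1->T, B1->T, B1->F, B3->S, B2->F, B4->F, B6->E, B5->T; hits B1=T, B1=F, B2=F, B3=S, B4=F, B5=T, B6=E
test 7 (b=2, n=2, s=3) fires B1->T, B1->T, B1->T, B1->T, B1->F, B3->S, B2->F, B4->F, B6->E, B5->F; hits B1=T, B1=F, B2=F, B3=S, B4=F, B5=F, B6=E
test 8 (b=4, n=0, s=3) fires B1->T, B1->T, B1->T, B1->T, B1->T, B1->F, B3->S, B2->F, B4->T, B6->E, B5->F; hits B1=T, B1=F, B2=F, B3=S, B4=T, B5=F, B6=E
pool-wide coverage (10 outcomes): B1=T, B1=F, B2=F, B3=S, B4=T, B4=F, B5=T, B5=F, B6=S, B6=E
every size-1 subset falls short of the 10 outcomes (best: 7/10)
at size 2, {2, 8} reaches all 10 outcomes; every lexicographically earlier size-2 subset fails

Answer: 2, 8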